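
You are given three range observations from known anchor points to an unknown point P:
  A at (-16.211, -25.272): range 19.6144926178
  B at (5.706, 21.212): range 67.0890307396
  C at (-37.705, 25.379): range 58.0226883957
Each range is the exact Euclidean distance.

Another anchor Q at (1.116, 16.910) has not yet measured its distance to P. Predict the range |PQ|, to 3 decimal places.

60.906

eq1: (x + 16.211)² + (y + 25.272)² = 19.6144926178²
eq2: (x − 5.706)² + (y − 21.212)² = 67.0890307396²
eq3: (x + 37.705)² + (y − 25.379)² = 58.0226883957²
eq3−eq2, eq3−eq1 (x²,y² cancel):
  86.822·x − 8.334·y = -2717.558963
  42.988·x − 101.302·y = 1817.613887
det = 86.822·-101.302 − -8.334·42.988 = -8436.980252
x = (-2717.558963·-101.302 − -8.334·1817.613887) / -8436.980252 = -34.424894
y = (86.822·1817.613887 − -2717.558963·42.988) / -8436.980252 = -32.550900
|P − Q| = √((-34.424894 − 1.116)² + (-32.550900 − 16.910)²) = 60.905958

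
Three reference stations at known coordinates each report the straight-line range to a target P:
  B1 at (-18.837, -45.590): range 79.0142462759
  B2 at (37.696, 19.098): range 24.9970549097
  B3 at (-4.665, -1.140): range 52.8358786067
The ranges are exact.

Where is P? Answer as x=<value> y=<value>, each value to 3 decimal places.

eq1: (x + 18.837)² + (y + 45.590)² = 79.0142462759²
eq2: (x − 37.696)² + (y − 19.098)² = 24.9970549097²
eq3: (x + 4.665)² + (y + 1.140)² = 52.8358786067²
eq1−eq2, eq1−eq3 (x²,y² cancel):
  113.066·x + 129.376·y = 4970.839711
  28.344·x + 88.900·y = 1041.402202
det = 113.066·88.900 − 129.376·28.344 = 6384.534056
x = (4970.839711·88.900 − 129.376·1041.402202) / 6384.534056 = 48.112391
y = (113.066·1041.402202 − 4970.839711·28.344) / 6384.534056 = -3.625370

x=48.112 y=-3.625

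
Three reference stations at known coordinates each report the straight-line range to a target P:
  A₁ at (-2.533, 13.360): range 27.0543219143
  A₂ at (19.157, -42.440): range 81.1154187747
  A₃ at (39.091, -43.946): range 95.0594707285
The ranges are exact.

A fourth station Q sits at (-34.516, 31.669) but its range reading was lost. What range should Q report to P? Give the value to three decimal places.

eq1: (x + 2.533)² + (y − 13.360)² = 27.0543219143²
eq2: (x − 19.157)² + (y + 42.440)² = 81.1154187747²
eq3: (x − 39.091)² + (y + 43.946)² = 95.0594707285²
eq2−eq3, eq2−eq1 (x²,y² cancel):
  39.868·x − 3.012·y = -1165.378864
  -43.380·x + 111.600·y = 3864.536269
det = 39.868·111.600 − -3.012·-43.380 = 4318.608240
x = (-1165.378864·111.600 − -3.012·3864.536269) / 4318.608240 = -27.420014
y = (39.868·3864.536269 − -1165.378864·-43.380) / 4318.608240 = 23.970036
|P − Q| = √((-27.420014 − -34.516)² + (23.970036 − 31.669)²) = 10.470294

10.470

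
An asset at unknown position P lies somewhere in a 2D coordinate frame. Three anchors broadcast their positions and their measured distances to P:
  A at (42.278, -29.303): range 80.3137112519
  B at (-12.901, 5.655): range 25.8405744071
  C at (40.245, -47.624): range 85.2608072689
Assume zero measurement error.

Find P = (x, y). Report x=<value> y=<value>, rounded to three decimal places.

eq1: (x − 42.278)² + (y + 29.303)² = 80.3137112519²
eq2: (x + 12.901)² + (y − 5.655)² = 25.8405744071²
eq3: (x − 40.245)² + (y + 47.624)² = 85.2608072689²
eq2−eq1, eq2−eq3 (x²,y² cancel):
  110.358·x − 69.916·y = -3334.876662
  106.292·x − 106.558·y = -2912.379395
det = 110.358·-106.558 − -69.916·106.292 = -4328.016292
x = (-3334.876662·-106.558 − -69.916·-2912.379395) / -4328.016292 = -35.058988
y = (110.358·-2912.379395 − -3334.876662·106.292) / -4328.016292 = -7.640069

x=-35.059 y=-7.640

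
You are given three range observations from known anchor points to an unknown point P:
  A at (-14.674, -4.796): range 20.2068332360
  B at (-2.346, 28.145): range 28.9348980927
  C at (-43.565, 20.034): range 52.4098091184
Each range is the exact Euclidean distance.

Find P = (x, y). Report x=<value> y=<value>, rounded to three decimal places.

eq1: (x + 14.674)² + (y + 4.796)² = 20.2068332360²
eq2: (x + 2.346)² + (y − 28.145)² = 28.9348980927²
eq3: (x + 43.565)² + (y − 20.034)² = 52.4098091184²
eq3−eq2, eq3−eq1 (x²,y² cancel):
  82.438·x + 16.222·y = 407.934124
  57.782·x − 49.660·y = 277.529493
det = 82.438·-49.660 − 16.222·57.782 = -5031.210684
x = (407.934124·-49.660 − 16.222·277.529493) / -5031.210684 = 4.921299
y = (82.438·277.529493 − 407.934124·57.782) / -5031.210684 = 0.137596

x=4.921 y=0.138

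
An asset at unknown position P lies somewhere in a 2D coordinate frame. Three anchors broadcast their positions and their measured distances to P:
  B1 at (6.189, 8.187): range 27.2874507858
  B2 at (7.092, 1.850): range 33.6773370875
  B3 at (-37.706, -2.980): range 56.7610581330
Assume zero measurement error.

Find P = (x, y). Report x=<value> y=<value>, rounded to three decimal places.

x=4.117 y=35.396

eq1: (x − 6.189)² + (y − 8.187)² = 27.2874507858²
eq2: (x − 7.092)² + (y − 1.850)² = 33.6773370875²
eq3: (x + 37.706)² + (y + 2.980)² = 56.7610581330²
eq3−eq2, eq3−eq1 (x²,y² cancel):
  89.596·x + 9.660·y = 710.750815
  87.790·x + 22.334·y = 1151.920604
det = 89.596·22.334 − 9.660·87.790 = 1152.985664
x = (710.750815·22.334 − 9.660·1151.920604) / 1152.985664 = 4.116578
y = (89.596·1151.920604 − 710.750815·87.790) / 1152.985664 = 35.395639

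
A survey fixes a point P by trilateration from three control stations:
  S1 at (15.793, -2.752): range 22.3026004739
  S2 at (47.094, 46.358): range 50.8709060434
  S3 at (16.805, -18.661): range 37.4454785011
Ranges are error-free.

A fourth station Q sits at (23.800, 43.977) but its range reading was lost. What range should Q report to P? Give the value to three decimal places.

32.552

eq1: (x − 15.793)² + (y + 2.752)² = 22.3026004739²
eq2: (x − 47.094)² + (y − 46.358)² = 50.8709060434²
eq3: (x − 16.805)² + (y + 18.661)² = 37.4454785011²
eq3−eq2, eq3−eq1 (x²,y² cancel):
  60.578·x + 130.038·y = 2550.582832
  -2.024·x + 31.818·y = 531.109279
det = 60.578·31.818 − 130.038·-2.024 = 2190.667716
x = (2550.582832·31.818 − 130.038·531.109279) / 2190.667716 = 5.518891
y = (60.578·531.109279 − 2550.582832·-2.024) / 2190.667716 = 17.043168
|P − Q| = √((5.518891 − 23.800)² + (17.043168 − 43.977)²) = 32.551963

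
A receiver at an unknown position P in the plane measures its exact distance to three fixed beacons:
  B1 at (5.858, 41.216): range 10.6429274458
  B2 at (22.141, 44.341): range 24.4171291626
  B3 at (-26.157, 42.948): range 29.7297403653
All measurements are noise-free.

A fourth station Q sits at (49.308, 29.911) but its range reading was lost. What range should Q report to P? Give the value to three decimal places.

eq1: (x − 5.858)² + (y − 41.216)² = 10.6429274458²
eq2: (x − 22.141)² + (y − 44.341)² = 24.4171291626²
eq3: (x + 26.157)² + (y − 42.948)² = 29.7297403653²
eq2−eq3, eq2−eq1 (x²,y² cancel):
  -96.596·x − 2.786·y = -215.290075
  -32.566·x − 6.250·y = -240.349050
det = -96.596·-6.250 − -2.786·-32.566 = 512.996124
x = (-215.290075·-6.250 − -2.786·-240.349050) / 512.996124 = 1.317652
y = (-96.596·-240.349050 − -215.290075·-32.566) / 512.996124 = 31.590142
|P − Q| = √((1.317652 − 49.308)² + (31.590142 − 29.911)²) = 48.019715

48.020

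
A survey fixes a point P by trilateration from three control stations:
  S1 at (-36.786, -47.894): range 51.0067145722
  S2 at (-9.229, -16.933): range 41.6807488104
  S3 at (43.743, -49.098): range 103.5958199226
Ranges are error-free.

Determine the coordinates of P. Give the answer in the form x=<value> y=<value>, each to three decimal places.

eq1: (x + 36.786)² + (y + 47.894)² = 51.0067145722²
eq2: (x + 9.229)² + (y + 16.933)² = 41.6807488104²
eq3: (x − 43.743)² + (y + 49.098)² = 103.5958199226²
eq2−eq3, eq2−eq1 (x²,y² cancel):
  105.944·x − 64.330·y = -5042.646361
  -55.114·x − 61.922·y = 2410.743992
det = 105.944·-61.922 − -64.330·-55.114 = -10105.747988
x = (-5042.646361·-61.922 − -64.330·2410.743992) / -10105.747988 = -46.244366
y = (105.944·2410.743992 − -5042.646361·-55.114) / -10105.747988 = 2.228093

x=-46.244 y=2.228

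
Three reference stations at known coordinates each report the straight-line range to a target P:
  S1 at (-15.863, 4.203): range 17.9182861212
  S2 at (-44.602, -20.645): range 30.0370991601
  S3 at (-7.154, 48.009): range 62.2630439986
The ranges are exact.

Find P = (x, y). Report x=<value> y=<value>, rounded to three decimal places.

x=-15.377 y=-13.709

eq1: (x + 15.863)² + (y − 4.203)² = 17.9182861212²
eq2: (x + 44.602)² + (y + 20.645)² = 30.0370991601²
eq3: (x + 7.154)² + (y − 48.009)² = 62.2630439986²
eq1−eq3, eq1−eq2 (x²,y² cancel):
  17.418·x + 87.612·y = -1468.877851
  -57.478·x − 49.696·y = 1565.092103
det = 17.418·-49.696 − 87.612·-57.478 = 4170.157608
x = (-1468.877851·-49.696 − 87.612·1565.092103) / 4170.157608 = -15.376756
y = (17.418·1565.092103 − -1468.877851·-57.478) / 4170.157608 = -13.708687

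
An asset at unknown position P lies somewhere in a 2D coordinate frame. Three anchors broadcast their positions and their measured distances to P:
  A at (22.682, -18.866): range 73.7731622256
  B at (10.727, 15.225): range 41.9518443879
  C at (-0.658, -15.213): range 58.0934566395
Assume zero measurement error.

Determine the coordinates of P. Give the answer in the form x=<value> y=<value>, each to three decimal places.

eq1: (x − 22.682)² + (y + 18.866)² = 73.7731622256²
eq2: (x − 10.727)² + (y − 15.225)² = 41.9518443879²
eq3: (x + 0.658)² + (y + 15.213)² = 58.0934566395²
eq1−eq2, eq1−eq3 (x²,y² cancel):
  -23.910·x + 68.182·y = 3158.992291
  -46.680·x + 7.306·y = 1429.099013
det = -23.910·7.306 − 68.182·-46.680 = 3008.049300
x = (3158.992291·7.306 − 68.182·1429.099013) / 3008.049300 = -24.720084
y = (-23.910·1429.099013 − 3158.992291·-46.680) / 3008.049300 = 37.662947

x=-24.720 y=37.663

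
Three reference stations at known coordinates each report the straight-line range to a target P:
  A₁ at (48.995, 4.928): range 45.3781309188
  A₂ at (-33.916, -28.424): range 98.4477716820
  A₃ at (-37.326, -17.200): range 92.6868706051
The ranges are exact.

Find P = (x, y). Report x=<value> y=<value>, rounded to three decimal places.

x=30.240 y=46.249

eq1: (x − 48.995)² + (y − 4.928)² = 45.3781309188²
eq2: (x + 33.916)² + (y + 28.424)² = 98.4477716820²
eq3: (x + 37.326)² + (y + 17.200)² = 92.6868706051²
eq1−eq3, eq1−eq2 (x²,y² cancel):
  -172.642·x − 44.256·y = -7267.406150
  -165.822·x − 66.704·y = -8099.365360
det = -172.642·-66.704 − -44.256·-165.822 = 4177.293536
x = (-7267.406150·-66.704 − -44.256·-8099.365360) / 4177.293536 = 30.239567
y = (-172.642·-8099.365360 − -7267.406150·-165.822) / 4177.293536 = 46.248800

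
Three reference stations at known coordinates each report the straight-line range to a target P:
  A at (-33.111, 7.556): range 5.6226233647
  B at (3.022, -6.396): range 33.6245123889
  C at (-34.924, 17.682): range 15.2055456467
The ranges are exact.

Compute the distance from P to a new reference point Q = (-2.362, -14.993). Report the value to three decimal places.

32.568

eq1: (x + 33.111)² + (y − 7.556)² = 5.6226233647²
eq2: (x − 3.022)² + (y + 6.396)² = 33.6245123889²
eq3: (x + 34.924)² + (y − 17.682)² = 15.2055456467²
eq1−eq3, eq1−eq2 (x²,y² cancel):
  -3.626·x + 20.252·y = 179.312718
  72.266·x − 27.904·y = -2202.384097
det = -3.626·-27.904 − 20.252·72.266 = -1362.351128
x = (179.312718·-27.904 − 20.252·-2202.384097) / -1362.351128 = -29.066765
y = (-3.626·-2202.384097 − 179.312718·72.266) / -1362.351128 = 3.649843
|P − Q| = √((-29.066765 − -2.362)² + (3.649843 − -14.993)²) = 32.568391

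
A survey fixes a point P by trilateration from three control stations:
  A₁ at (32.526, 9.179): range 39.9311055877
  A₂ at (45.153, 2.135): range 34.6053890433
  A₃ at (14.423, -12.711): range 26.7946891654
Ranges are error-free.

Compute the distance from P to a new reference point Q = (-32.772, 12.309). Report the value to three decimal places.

eq1: (x − 32.526)² + (y − 9.179)² = 39.9311055877²
eq2: (x − 45.153)² + (y − 2.135)² = 34.6053890433²
eq3: (x − 14.423)² + (y + 12.711)² = 26.7946891654²
eq1−eq3, eq1−eq2 (x²,y² cancel):
  -36.206·x − 43.780·y = 103.935559
  25.254·x − 14.088·y = 1298.117160
det = -36.206·-14.088 − -43.780·25.254 = 1615.690248
x = (103.935559·-14.088 − -43.780·1298.117160) / 1615.690248 = 34.268527
y = (-36.206·1298.117160 − 103.935559·25.254) / 1615.690248 = -30.714067
|P − Q| = √((34.268527 − -32.772)² + (-30.714067 − 12.309)²) = 79.658123

79.658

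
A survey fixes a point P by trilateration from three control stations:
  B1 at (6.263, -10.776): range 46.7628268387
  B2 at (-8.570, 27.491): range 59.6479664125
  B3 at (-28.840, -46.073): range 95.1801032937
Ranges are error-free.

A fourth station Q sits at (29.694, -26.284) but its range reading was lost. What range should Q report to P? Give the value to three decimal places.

40.463

eq1: (x − 6.263)² + (y + 10.776)² = 46.7628268387²
eq2: (x + 8.570)² + (y − 27.491)² = 59.6479664125²
eq3: (x + 28.840)² + (y + 46.073)² = 95.1801032937²
eq2−eq1, eq2−eq3 (x²,y² cancel):
  29.666·x − 76.534·y = 697.265287
  -40.540·x − 147.128·y = -3376.105218
det = 29.666·-147.128 − -76.534·-40.540 = -7467.387608
x = (697.265287·-147.128 − -76.534·-3376.105218) / -7467.387608 = 48.340076
y = (29.666·-3376.105218 − 697.265287·-40.540) / -7467.387608 = 9.626982
|P − Q| = √((48.340076 − 29.694)² + (9.626982 − -26.284)²) = 40.463252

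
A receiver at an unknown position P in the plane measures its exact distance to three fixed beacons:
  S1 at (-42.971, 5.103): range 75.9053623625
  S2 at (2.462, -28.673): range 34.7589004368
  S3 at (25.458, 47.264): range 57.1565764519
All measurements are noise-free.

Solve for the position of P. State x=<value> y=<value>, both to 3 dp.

x=31.502 y=-9.572

eq1: (x + 42.971)² + (y − 5.103)² = 75.9053623625²
eq2: (x − 2.462)² + (y + 28.673)² = 34.7589004368²
eq3: (x − 25.458)² + (y − 47.264)² = 57.1565764519²
eq1−eq3, eq1−eq2 (x²,y² cancel):
  136.858·x + 84.322·y = 3504.197814
  90.866·x − 67.552·y = 3509.097799
det = 136.858·-67.552 − 84.322·90.866 = -16907.034468
x = (3504.197814·-67.552 − 84.322·3509.097799) / -16907.034468 = 31.502255
y = (136.858·3509.097799 − 3504.197814·90.866) / -16907.034468 = -9.572091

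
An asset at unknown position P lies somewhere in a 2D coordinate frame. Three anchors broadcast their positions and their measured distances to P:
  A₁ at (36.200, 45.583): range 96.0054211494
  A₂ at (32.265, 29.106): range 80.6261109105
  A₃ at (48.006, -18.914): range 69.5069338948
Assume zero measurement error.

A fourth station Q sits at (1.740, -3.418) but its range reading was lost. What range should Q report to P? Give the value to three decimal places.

eq1: (x − 36.200)² + (y − 45.583)² = 96.0054211494²
eq2: (x − 32.265)² + (y − 29.106)² = 80.6261109105²
eq3: (x − 48.006)² + (y + 18.914)² = 69.5069338948²
eq3−eq1, eq3−eq2 (x²,y² cancel):
  -23.612·x + 128.994·y = -3659.892574
  -31.482·x + 96.040·y = -2443.481872
det = -23.612·96.040 − 128.994·-31.482 = 1793.292628
x = (-3659.892574·96.040 − 128.994·-2443.481872) / 1793.292628 = -20.242977
y = (-23.612·-2443.481872 − -3659.892574·-31.482) / 1793.292628 = -32.078002
|P − Q| = √((-20.242977 − 1.740)² + (-32.078002 − -3.418)²) = 36.119898

36.120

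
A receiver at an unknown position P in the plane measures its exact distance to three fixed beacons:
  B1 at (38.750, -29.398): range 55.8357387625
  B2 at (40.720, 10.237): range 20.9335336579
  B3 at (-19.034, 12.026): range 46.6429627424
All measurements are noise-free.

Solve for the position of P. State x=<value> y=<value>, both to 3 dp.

x=25.793 y=24.914

eq1: (x − 38.750)² + (y + 29.398)² = 55.8357387625²
eq2: (x − 40.720)² + (y − 10.237)² = 20.9335336579²
eq3: (x + 19.034)² + (y − 12.026)² = 46.6429627424²
eq1−eq2, eq1−eq3 (x²,y² cancel):
  3.940·x + 79.270·y = 2076.526557
  -115.568·x + 82.848·y = -916.823322
det = 3.940·82.848 − 79.270·-115.568 = 9487.496480
x = (2076.526557·82.848 − 79.270·-916.823322) / 9487.496480 = 25.793175
y = (3.940·-916.823322 − 2076.526557·-115.568) / 9487.496480 = 24.913605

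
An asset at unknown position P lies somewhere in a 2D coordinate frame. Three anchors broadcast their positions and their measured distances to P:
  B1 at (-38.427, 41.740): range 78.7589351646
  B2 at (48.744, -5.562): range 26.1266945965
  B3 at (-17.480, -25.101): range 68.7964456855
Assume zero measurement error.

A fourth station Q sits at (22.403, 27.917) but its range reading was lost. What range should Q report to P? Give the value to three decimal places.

eq1: (x + 38.427)² + (y − 41.740)² = 78.7589351646²
eq2: (x − 48.744)² + (y + 5.562)² = 26.1266945965²
eq3: (x + 17.480)² + (y + 25.101)² = 68.7964456855²
eq3−eq1, eq3−eq2 (x²,y² cancel):
  -41.894·x + 133.682·y = 813.232399
  132.448·x + 39.078·y = 5521.649547
det = -41.894·39.078 − 133.682·132.448 = -19343.047268
x = (813.232399·39.078 − 133.682·5521.649547) / -19343.047268 = 36.517807
y = (-41.894·5521.649547 − 813.232399·132.448) / -19343.047268 = 17.527486
|P − Q| = √((36.517807 − 22.403)² + (17.527486 − 27.917)²) = 17.526259

17.526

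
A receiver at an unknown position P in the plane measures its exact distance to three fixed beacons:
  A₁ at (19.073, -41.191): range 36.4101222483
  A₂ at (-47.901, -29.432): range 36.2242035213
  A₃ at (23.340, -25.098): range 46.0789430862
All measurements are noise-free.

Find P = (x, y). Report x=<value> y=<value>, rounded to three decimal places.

x=-16.720 y=-47.869

eq1: (x − 19.073)² + (y + 41.191)² = 36.4101222483²
eq2: (x + 47.901)² + (y + 29.432)² = 36.2242035213²
eq3: (x − 23.340)² + (y + 25.098)² = 46.0789430862²
eq3−eq1, eq3−eq2 (x²,y² cancel):
  -8.534·x − 32.186·y = 1683.384600
  -142.482·x − 8.668·y = 2797.159296
det = -8.534·-8.668 − -32.186·-142.482 = -4511.952940
x = (1683.384600·-8.668 − -32.186·2797.159296) / -4511.952940 = -16.719543
y = (-8.534·2797.159296 − 1683.384600·-142.482) / -4511.952940 = -47.868639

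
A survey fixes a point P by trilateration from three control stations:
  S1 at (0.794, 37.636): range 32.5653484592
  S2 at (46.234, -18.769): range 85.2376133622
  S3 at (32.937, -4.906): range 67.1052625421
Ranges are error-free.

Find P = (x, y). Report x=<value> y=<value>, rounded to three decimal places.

x=-28.188 y=22.786

eq1: (x − 0.794)² + (y − 37.636)² = 32.5653484592²
eq2: (x − 46.234)² + (y + 18.769)² = 85.2376133622²
eq3: (x − 32.937)² + (y + 4.906)² = 67.1052625421²
eq2−eq1, eq2−eq3 (x²,y² cancel):
  -90.880·x + 112.810·y = 5132.189626
  -26.594·x + 27.726·y = 1381.391159
det = -90.880·27.726 − 112.810·-26.594 = 480.330260
x = (5132.189626·27.726 − 112.810·1381.391159) / 480.330260 = -28.188203
y = (-90.880·1381.391159 − 5132.189626·-26.594) / 480.330260 = 22.785619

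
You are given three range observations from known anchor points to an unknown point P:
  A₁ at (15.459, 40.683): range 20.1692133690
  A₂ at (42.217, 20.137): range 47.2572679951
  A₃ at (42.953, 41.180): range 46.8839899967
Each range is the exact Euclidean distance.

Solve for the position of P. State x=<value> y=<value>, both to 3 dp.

x=-3.229 y=33.096

eq1: (x − 15.459)² + (y − 40.683)² = 20.1692133690²
eq2: (x − 42.217)² + (y − 20.137)² = 47.2572679951²
eq3: (x − 42.953)² + (y − 41.180)² = 46.8839899967²
eq2−eq1, eq2−eq3 (x²,y² cancel):
  -53.516·x + 41.092·y = 1532.765522
  1.472·x + 42.086·y = 1388.119611
det = -53.516·42.086 − 41.092·1.472 = -2312.761800
x = (1532.765522·42.086 − 41.092·1388.119611) / -2312.761800 = -3.228763
y = (-53.516·1388.119611 − 1532.765522·1.472) / -2312.761800 = 33.095860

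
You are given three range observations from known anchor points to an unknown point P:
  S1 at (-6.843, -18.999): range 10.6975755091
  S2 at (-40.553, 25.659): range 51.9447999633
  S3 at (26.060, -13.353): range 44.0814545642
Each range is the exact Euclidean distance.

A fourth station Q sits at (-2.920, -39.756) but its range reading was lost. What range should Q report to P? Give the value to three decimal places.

eq1: (x + 6.843)² + (y + 18.999)² = 10.6975755091²
eq2: (x + 40.553)² + (y − 25.659)² = 51.9447999633²
eq3: (x − 26.060)² + (y + 13.353)² = 44.0814545642²
eq3−eq2, eq3−eq1 (x²,y² cancel):
  -133.226·x + 78.024·y = 690.416274
  -65.806·x − 11.292·y = 1379.098956
det = -133.226·-11.292 − 78.024·-65.806 = 6638.835336
x = (690.416274·-11.292 − 78.024·1379.098956) / 6638.835336 = -17.382416
y = (-133.226·1379.098956 − 690.416274·-65.806) / 6638.835336 = -20.831712
|P − Q| = √((-17.382416 − -2.920)² + (-20.831712 − -39.756)²) = 23.817854

23.818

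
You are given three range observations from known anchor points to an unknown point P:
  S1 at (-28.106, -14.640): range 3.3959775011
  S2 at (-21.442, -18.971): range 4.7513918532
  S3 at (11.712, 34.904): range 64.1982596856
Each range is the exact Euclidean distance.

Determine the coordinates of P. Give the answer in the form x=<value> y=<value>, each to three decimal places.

x=-25.838 y=-17.167

eq1: (x + 28.106)² + (y + 14.640)² = 3.3959775011²
eq2: (x + 21.442)² + (y + 18.971)² = 4.7513918532²
eq3: (x − 11.712)² + (y − 34.904)² = 64.1982596856²
eq1−eq3, eq1−eq2 (x²,y² cancel):
  79.636·x + 99.088·y = -3758.700559
  13.328·x − 8.662·y = -195.661692
det = 79.636·-8.662 − 99.088·13.328 = -2010.451896
x = (-3758.700559·-8.662 − 99.088·-195.661692) / -2010.451896 = -25.837768
y = (79.636·-195.661692 − -3758.700559·13.328) / -2010.451896 = -17.167407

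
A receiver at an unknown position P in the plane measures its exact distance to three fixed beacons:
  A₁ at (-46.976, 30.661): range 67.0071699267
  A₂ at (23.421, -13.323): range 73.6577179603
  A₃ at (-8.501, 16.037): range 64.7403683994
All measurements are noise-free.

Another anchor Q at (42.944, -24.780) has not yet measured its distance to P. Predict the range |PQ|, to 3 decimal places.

90.235

eq1: (x + 46.976)² + (y − 30.661)² = 67.0071699267²
eq2: (x − 23.421)² + (y + 13.323)² = 73.6577179603²
eq3: (x + 8.501)² + (y − 16.037)² = 64.7403683994²
eq2−eq1, eq2−eq3 (x²,y² cancel):
  -140.794·x + 87.968·y = 3356.294521
  -63.844·x + 58.720·y = 837.550915
det = -140.794·58.720 − 87.968·-63.844 = -2651.194688
x = (3356.294521·58.720 − 87.968·837.550915) / -2651.194688 = -46.546538
y = (-140.794·837.550915 − 3356.294521·-63.844) / -2651.194688 = -36.344794
|P − Q| = √((-46.546538 − 42.944)² + (-36.344794 − -24.780)²) = 90.234699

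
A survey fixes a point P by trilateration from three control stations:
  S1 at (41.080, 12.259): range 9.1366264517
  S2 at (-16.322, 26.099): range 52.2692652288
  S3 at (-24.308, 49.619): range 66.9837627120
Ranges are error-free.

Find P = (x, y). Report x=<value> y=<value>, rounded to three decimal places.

eq1: (x − 41.080)² + (y − 12.259)² = 9.1366264517²
eq2: (x + 16.322)² + (y − 26.099)² = 52.2692652288²
eq3: (x + 24.308)² + (y − 49.619)² = 66.9837627120²
eq1−eq3, eq1−eq2 (x²,y² cancel):
  -130.776·x + 74.720·y = -3188.271980
  -114.804·x + 27.680·y = -3538.882141
det = -130.776·27.680 − 74.720·-114.804 = 4958.275200
x = (-3188.271980·27.680 − 74.720·-3538.882141) / 4958.275200 = 35.531288
y = (-130.776·-3538.882141 − -3188.271980·-114.804) / 4958.275200 = 19.517770

x=35.531 y=19.518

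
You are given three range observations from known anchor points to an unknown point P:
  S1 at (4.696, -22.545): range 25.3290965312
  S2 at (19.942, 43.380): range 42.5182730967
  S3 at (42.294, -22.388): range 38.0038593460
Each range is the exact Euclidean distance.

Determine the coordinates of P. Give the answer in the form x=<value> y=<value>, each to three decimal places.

x=12.720 y=1.480

eq1: (x − 4.696)² + (y + 22.545)² = 25.3290965312²
eq2: (x − 19.942)² + (y − 43.380)² = 42.5182730967²
eq3: (x − 42.294)² + (y + 22.388)² = 38.0038593460²
eq2−eq1, eq2−eq3 (x²,y² cancel):
  -30.492·x − 131.850·y = -582.937907
  44.704·x − 131.536·y = 374.007438
det = -30.492·-131.536 − -131.850·44.704 = 9905.018112
x = (-582.937907·-131.536 − -131.850·374.007438) / 9905.018112 = 12.719836
y = (-30.492·374.007438 − -582.937907·44.704) / 9905.018112 = 1.479596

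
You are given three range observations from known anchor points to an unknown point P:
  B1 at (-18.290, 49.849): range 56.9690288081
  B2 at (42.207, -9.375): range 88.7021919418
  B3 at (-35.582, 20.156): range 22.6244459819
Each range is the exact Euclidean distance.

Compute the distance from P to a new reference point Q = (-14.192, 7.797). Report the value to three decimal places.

eq1: (x + 18.290)² + (y − 49.849)² = 56.9690288081²
eq2: (x − 42.207)² + (y + 9.375)² = 88.7021919418²
eq3: (x + 35.582)² + (y − 20.156)² = 22.6244459819²
eq2−eq3, eq2−eq1 (x²,y² cancel):
  -155.578·x + 59.062·y = 7159.234885
  -120.994·x + 118.448·y = 5572.734039
det = -155.578·118.448 − 59.062·-120.994 = -11281.755316
x = (7159.234885·118.448 − 59.062·5572.734039) / -11281.755316 = -45.991091
y = (-155.578·5572.734039 − 7159.234885·-120.994) / -11281.755316 = 0.068283
|P − Q| = √((-45.991091 − -14.192)² + (0.068283 − 7.797)²) = 32.724842

32.725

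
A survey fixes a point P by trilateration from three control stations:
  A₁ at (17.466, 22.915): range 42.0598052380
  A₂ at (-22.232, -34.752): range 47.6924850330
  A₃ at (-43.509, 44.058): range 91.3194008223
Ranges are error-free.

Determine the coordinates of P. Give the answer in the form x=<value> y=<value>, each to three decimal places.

x=22.719 y=-18.815

eq1: (x − 17.466)² + (y − 22.915)² = 42.0598052380²
eq2: (x + 22.232)² + (y + 34.752)² = 47.6924850330²
eq3: (x + 43.509)² + (y − 44.058)² = 91.3194008223²
eq2−eq1, eq2−eq3 (x²,y² cancel):
  79.396·x + 115.334·y = -366.259035
  -42.554·x + 157.620·y = -3932.482721
det = 79.396·157.620 − 115.334·-42.554 = 17422.320556
x = (-366.259035·157.620 − 115.334·-3932.482721) / 17422.320556 = 22.719087
y = (79.396·-3932.482721 − -366.259035·-42.554) / 17422.320556 = -18.815472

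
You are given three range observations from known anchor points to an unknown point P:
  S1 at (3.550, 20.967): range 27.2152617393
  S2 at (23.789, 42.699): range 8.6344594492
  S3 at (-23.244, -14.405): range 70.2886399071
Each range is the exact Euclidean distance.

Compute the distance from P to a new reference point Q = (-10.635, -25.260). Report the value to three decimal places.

70.818

eq1: (x − 3.550)² + (y − 20.967)² = 27.2152617393²
eq2: (x − 23.789)² + (y − 42.699)² = 8.6344594492²
eq3: (x + 23.244)² + (y + 14.405)² = 70.2886399071²
eq1−eq2, eq1−eq3 (x²,y² cancel):
  40.478·x + 43.464·y = 2603.020115
  -53.588·x − 70.744·y = -3904.252456
det = 40.478·-70.744 − 43.464·-53.588 = -534.426800
x = (2603.020115·-70.744 − 43.464·-3904.252456) / -534.426800 = 27.045100
y = (40.478·-3904.252456 − 2603.020115·-53.588) / -534.426800 = 34.702019
|P − Q| = √((27.045100 − -10.635)² + (34.702019 − -25.260)²) = 70.818315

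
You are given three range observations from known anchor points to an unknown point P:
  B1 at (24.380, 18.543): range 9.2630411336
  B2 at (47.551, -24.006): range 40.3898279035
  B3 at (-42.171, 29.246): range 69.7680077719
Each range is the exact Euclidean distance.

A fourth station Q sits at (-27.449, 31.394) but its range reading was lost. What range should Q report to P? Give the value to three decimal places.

eq1: (x − 24.380)² + (y − 18.543)² = 9.2630411336²
eq2: (x − 47.551)² + (y + 24.006)² = 40.3898279035²
eq3: (x + 42.171)² + (y − 29.246)² = 69.7680077719²
eq3−eq1, eq3−eq2 (x²,y² cancel):
  133.102·x − 21.406·y = 3086.276469
  179.444·x − 106.504·y = 3439.900590
det = 133.102·-106.504 − -21.406·179.444 = -10334.717144
x = (3086.276469·-106.504 − -21.406·3439.900590) / -10334.717144 = 24.680528
y = (133.102·3439.900590 − 3086.276469·179.444) / -10334.717144 = 9.284835
|P − Q| = √((24.680528 − -27.449)² + (9.284835 − 31.394)²) = 56.624225

56.624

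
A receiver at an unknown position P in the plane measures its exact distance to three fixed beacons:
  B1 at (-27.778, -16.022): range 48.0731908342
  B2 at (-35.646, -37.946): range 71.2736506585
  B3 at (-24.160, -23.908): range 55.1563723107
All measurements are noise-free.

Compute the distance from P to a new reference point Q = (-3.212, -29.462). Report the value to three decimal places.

61.641

eq1: (x + 27.778)² + (y + 16.022)² = 48.0731908342²
eq2: (x + 35.646)² + (y + 37.946)² = 71.2736506585²
eq3: (x + 24.160)² + (y + 23.908)² = 55.1563723107²
eq3−eq2, eq3−eq1 (x²,y² cancel):
  -22.972·x − 28.076·y = -482.469704
  -7.236·x + 15.772·y = 604.217433
det = -22.972·15.772 − -28.076·-7.236 = -565.472320
x = (-482.469704·15.772 − -28.076·604.217433) / -565.472320 = -16.542802
y = (-22.972·604.217433 − -482.469704·-7.236) / -565.472320 = 30.719866
|P − Q| = √((-16.542802 − -3.212)² + (30.719866 − -29.462)²) = 61.640630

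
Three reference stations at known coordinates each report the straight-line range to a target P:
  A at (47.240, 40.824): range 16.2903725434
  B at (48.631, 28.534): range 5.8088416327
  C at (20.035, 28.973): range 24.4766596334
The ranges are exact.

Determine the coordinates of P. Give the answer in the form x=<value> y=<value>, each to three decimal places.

eq1: (x − 47.240)² + (y − 40.824)² = 16.2903725434²
eq2: (x − 48.631)² + (y − 28.534)² = 5.8088416327²
eq3: (x − 20.035)² + (y − 28.973)² = 24.4766596334²
eq3−eq2, eq3−eq1 (x²,y² cancel):
  57.192·x − 0.878·y = 2503.691589
  54.410·x + 23.702·y = 2991.111251
det = 57.192·23.702 − -0.878·54.410 = 1403.336764
x = (2503.691589·23.702 − -0.878·2991.111251) / 1403.336764 = 44.158106
y = (57.192·2991.111251 − 2503.691589·54.410) / 1403.336764 = 24.827808

x=44.158 y=24.828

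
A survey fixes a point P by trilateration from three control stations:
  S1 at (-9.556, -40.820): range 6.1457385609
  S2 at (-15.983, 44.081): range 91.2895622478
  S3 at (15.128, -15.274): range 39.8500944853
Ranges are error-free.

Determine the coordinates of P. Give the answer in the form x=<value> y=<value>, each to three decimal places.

eq1: (x + 9.556)² + (y + 40.820)² = 6.1457385609²
eq2: (x + 15.983)² + (y − 44.081)² = 91.2895622478²
eq3: (x − 15.128)² + (y + 15.274)² = 39.8500944853²
eq2−eq3, eq2−eq1 (x²,y² cancel):
  62.222·x − 118.710·y = 5009.314755
  12.854·x − 169.802·y = 7855.012759
det = 62.222·-169.802 − -118.710·12.854 = -9039.521704
x = (5009.314755·-169.802 − -118.710·7855.012759) / -9039.521704 = -9.057659
y = (62.222·7855.012759 − 5009.314755·12.854) / -9039.521704 = -46.945501

x=-9.058 y=-46.946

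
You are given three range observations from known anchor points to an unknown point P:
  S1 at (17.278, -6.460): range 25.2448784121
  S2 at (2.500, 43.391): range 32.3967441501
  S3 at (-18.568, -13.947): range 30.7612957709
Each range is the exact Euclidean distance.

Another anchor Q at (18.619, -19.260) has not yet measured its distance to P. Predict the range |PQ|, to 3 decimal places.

eq1: (x − 17.278)² + (y + 6.460)² = 25.2448784121²
eq2: (x − 2.500)² + (y − 43.391)² = 32.3967441501²
eq3: (x + 18.568)² + (y + 13.947)² = 30.7612957709²
eq3−eq2, eq3−eq1 (x²,y² cancel):
  42.136·x + 114.676·y = 1246.447734
  71.692·x + 14.974·y = 109.924882
det = 42.136·14.974 − 114.676·71.692 = -7590.407328
x = (1246.447734·14.974 − 114.676·109.924882) / -7590.407328 = -0.798187
y = (42.136·109.924882 − 1246.447734·71.692) / -7590.407328 = 11.162581
|P − Q| = √((-0.798187 − 18.619)² + (11.162581 − -19.260)²) = 36.091004

36.091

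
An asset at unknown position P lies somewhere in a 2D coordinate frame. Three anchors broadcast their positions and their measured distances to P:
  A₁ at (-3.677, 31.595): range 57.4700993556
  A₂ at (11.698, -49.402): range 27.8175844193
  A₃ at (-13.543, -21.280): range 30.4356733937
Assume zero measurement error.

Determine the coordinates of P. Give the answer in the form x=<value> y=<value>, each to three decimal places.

x=16.882 y=-22.072

eq1: (x + 3.677)² + (y − 31.595)² = 57.4700993556²
eq2: (x − 11.698)² + (y + 49.402)² = 27.8175844193²
eq3: (x + 13.543)² + (y + 21.280)² = 30.4356733937²
eq2−eq3, eq2−eq1 (x²,y² cancel):
  -50.482·x + 56.244·y = -2093.661771
  -30.750·x + 161.994·y = -4094.630771
det = -50.482·161.994 − 56.244·-30.750 = -6448.278108
x = (-2093.661771·161.994 − 56.244·-4094.630771) / -6448.278108 = 16.882372
y = (-50.482·-4094.630771 − -2093.661771·-30.750) / -6448.278108 = -22.071792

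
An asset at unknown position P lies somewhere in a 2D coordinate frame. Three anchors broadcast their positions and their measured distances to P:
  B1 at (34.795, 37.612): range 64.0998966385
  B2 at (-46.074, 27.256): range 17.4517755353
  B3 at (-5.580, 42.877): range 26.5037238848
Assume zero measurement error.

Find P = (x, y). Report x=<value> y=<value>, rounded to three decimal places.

x=-28.880 y=30.246

eq1: (x − 34.795)² + (y − 37.612)² = 64.0998966385²
eq2: (x + 46.074)² + (y − 27.256)² = 17.4517755353²
eq3: (x + 5.580)² + (y − 42.877)² = 26.5037238848²
eq2−eq3, eq2−eq1 (x²,y² cancel):
  80.988·x + 31.242·y = -1394.012393
  161.738·x + 20.712·y = -4044.580723
det = 80.988·20.712 − 31.242·161.738 = -3375.595140
x = (-1394.012393·20.712 − 31.242·-4044.580723) / -3375.595140 = -28.880243
y = (80.988·-4044.580723 − -1394.012393·161.738) / -3375.595140 = 30.245845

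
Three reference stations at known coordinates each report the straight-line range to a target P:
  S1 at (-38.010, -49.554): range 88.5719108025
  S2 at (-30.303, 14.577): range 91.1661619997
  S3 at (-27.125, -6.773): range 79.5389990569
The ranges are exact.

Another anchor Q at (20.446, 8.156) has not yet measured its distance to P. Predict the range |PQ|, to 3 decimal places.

eq1: (x + 38.010)² + (y + 49.554)² = 88.5719108025²
eq2: (x + 30.303)² + (y − 14.577)² = 91.1661619997²
eq3: (x + 27.125)² + (y + 6.773)² = 79.5389990569²
eq1−eq2, eq1−eq3 (x²,y² cancel):
  15.414·x + 128.262·y = -3235.883989
  21.770·x + 85.562·y = -1600.188850
det = 15.414·85.562 − 128.262·21.770 = -1473.411072
x = (-3235.883989·85.562 − 128.262·-1600.188850) / -1473.411072 = 48.611881
y = (15.414·-1600.188850 − -3235.883989·21.770) / -1473.411072 = -31.070680
|P − Q| = √((48.611881 − 20.446)² + (-31.070680 − 8.156)²) = 48.291296

48.291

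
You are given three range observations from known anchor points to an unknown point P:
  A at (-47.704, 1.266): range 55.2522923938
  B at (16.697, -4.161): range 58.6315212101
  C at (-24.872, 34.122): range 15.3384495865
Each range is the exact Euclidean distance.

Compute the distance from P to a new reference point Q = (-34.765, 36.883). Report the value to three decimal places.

21.969

eq1: (x + 47.704)² + (y − 1.266)² = 55.2522923938²
eq2: (x − 16.697)² + (y + 4.161)² = 58.6315212101²
eq3: (x + 24.872)² + (y − 34.122)² = 15.3384495865²
eq2−eq3, eq2−eq1 (x²,y² cancel):
  -83.138·x + 76.566·y = 4689.210782
  -128.802·x + 10.854·y = 2366.010107
det = -83.138·10.854 − 76.566·-128.802 = 8959.474080
x = (4689.210782·10.854 − 76.566·2366.010107) / 8959.474080 = -14.538715
y = (-83.138·2366.010107 − 4689.210782·-128.802) / 8959.474080 = 45.457398
|P − Q| = √((-14.538715 − -34.765)² + (45.457398 − 36.883)²) = 21.968681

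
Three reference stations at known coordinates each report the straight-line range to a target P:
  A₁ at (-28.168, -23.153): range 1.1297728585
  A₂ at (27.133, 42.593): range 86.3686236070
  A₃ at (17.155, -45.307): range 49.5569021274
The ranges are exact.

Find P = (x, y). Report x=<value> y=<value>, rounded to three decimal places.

x=-27.666 y=-24.165

eq1: (x + 28.168)² + (y + 23.153)² = 1.1297728585²
eq2: (x − 27.133)² + (y − 42.593)² = 86.3686236070²
eq3: (x − 17.155)² + (y + 45.307)² = 49.5569021274²
eq3−eq2, eq3−eq1 (x²,y² cancel):
  19.956·x + 175.800·y = -4800.307531
  -90.646·x + 44.308·y = 1437.089521
det = 19.956·44.308 − 175.800·-90.646 = 16819.777248
x = (-4800.307531·44.308 − 175.800·1437.089521) / 16819.777248 = -27.665786
y = (19.956·1437.089521 − -4800.307531·-90.646) / 16819.777248 = -24.165012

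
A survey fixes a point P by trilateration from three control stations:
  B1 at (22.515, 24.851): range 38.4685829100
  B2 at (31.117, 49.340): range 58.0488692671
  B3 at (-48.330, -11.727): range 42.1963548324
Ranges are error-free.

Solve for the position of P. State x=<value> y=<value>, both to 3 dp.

x=-14.037 y=12.860

eq1: (x − 22.515)² + (y − 24.851)² = 38.4685829100²
eq2: (x − 31.117)² + (y − 49.340)² = 58.0488692671²
eq3: (x + 48.330)² + (y + 11.727)² = 42.1963548324²
eq3−eq1, eq3−eq2 (x²,y² cancel):
  141.690·x + 73.156·y = -1048.113513
  158.894·x + 122.134·y = -659.747002
det = 141.690·122.134 − 73.156·158.894 = 5681.116996
x = (-1048.113513·122.134 − 73.156·-659.747002) / 5681.116996 = -14.037001
y = (141.690·-659.747002 − -1048.113513·158.894) / 5681.116996 = 12.860041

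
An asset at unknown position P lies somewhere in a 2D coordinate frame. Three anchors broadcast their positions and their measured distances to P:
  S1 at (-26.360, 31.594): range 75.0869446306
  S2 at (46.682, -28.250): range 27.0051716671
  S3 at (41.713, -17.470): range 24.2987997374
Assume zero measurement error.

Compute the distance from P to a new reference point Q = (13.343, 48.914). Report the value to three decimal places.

76.896

eq1: (x + 26.360)² + (y − 31.594)² = 75.0869446306²
eq2: (x − 46.682)² + (y + 28.250)² = 27.0051716671²
eq3: (x − 41.713)² + (y + 17.470)² = 24.2987997374²
eq1−eq2, eq1−eq3 (x²,y² cancel):
  146.084·x − 119.688·y = 6193.011145
  136.146·x − 98.128·y = 5399.762418
det = 146.084·-98.128 − -119.688·136.146 = 1960.111696
x = (6193.011145·-98.128 − -119.688·5399.762418) / 1960.111696 = 19.682025
y = (146.084·5399.762418 − 6193.011145·136.146) / 1960.111696 = -27.720258
|P − Q| = √((19.682025 − 13.343)² + (-27.720258 − 48.914)²) = 76.895987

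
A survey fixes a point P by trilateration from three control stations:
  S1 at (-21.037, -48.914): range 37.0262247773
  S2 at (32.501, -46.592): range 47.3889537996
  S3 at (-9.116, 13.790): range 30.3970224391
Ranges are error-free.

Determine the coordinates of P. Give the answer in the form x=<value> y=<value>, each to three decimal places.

eq1: (x + 21.037)² + (y + 48.914)² = 37.0262247773²
eq2: (x − 32.501)² + (y + 46.592)² = 47.3889537996²
eq3: (x + 9.116)² + (y − 13.790)² = 30.3970224391²
eq3−eq1, eq3−eq2 (x²,y² cancel):
  -23.842·x − 125.408·y = 2114.906861
  83.234·x − 120.764·y = 1632.129940
det = -23.842·-120.764 − -125.408·83.234 = 13317.464760
x = (2114.906861·-120.764 − -125.408·1632.129940) / 13317.464760 = -3.808717
y = (-23.842·1632.129940 − 2114.906861·83.234) / 13317.464760 = -16.140114

x=-3.809 y=-16.140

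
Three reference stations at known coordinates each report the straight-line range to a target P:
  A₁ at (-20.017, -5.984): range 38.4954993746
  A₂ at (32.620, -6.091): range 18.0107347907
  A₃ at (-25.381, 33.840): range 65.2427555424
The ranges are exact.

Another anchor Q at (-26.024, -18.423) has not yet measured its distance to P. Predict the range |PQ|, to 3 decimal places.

43.398

eq1: (x + 20.017)² + (y + 5.984)² = 38.4954993746²
eq2: (x − 32.620)² + (y + 6.091)² = 18.0107347907²
eq3: (x + 25.381)² + (y − 33.840)² = 65.2427555424²
eq3−eq2, eq3−eq1 (x²,y² cancel):
  116.002·x − 79.862·y = 3244.054503
  10.728·x − 79.648·y = 1421.861463
det = 116.002·-79.648 − -79.862·10.728 = -8382.567760
x = (3244.054503·-79.648 − -79.862·1421.861463) / -8382.567760 = 17.277493
y = (116.002·1421.861463 − 3244.054503·10.728) / -8382.567760 = -15.524665
|P − Q| = √((17.277493 − -26.024)² + (-15.524665 − -18.423)²) = 43.398383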